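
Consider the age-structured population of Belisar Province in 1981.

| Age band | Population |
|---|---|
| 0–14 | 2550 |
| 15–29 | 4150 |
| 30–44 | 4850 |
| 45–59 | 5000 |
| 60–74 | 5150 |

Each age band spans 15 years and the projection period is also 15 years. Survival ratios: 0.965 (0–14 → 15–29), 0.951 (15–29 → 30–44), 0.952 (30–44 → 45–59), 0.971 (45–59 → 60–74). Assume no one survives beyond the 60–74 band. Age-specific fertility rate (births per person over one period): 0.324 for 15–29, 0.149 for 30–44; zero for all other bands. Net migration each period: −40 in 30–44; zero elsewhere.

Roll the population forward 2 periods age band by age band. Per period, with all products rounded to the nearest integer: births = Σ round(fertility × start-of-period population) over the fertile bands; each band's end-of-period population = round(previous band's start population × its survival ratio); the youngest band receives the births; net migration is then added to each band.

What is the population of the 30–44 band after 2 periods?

After projecting period 1:
Births: 4150 × 0.324 = 1345, 4850 × 0.149 = 723 — total 2068
15–29: 2550 × 0.965 = 2461
30–44: 4150 × 0.951 = 3947
45–59: 4850 × 0.952 = 4617
60–74: 5000 × 0.971 = 4855
Net migration: 30–44 − 40 → 3907
Giving 2068 / 2461 / 3907 / 4617 / 4855.
After projecting period 2:
Births: 2461 × 0.324 = 797, 3907 × 0.149 = 582 — total 1379
15–29: 2068 × 0.965 = 1996
30–44: 2461 × 0.951 = 2340
45–59: 3907 × 0.952 = 3719
60–74: 4617 × 0.971 = 4483
Net migration: 30–44 − 40 → 2300
Giving 1379 / 1996 / 2300 / 3719 / 4483.

2300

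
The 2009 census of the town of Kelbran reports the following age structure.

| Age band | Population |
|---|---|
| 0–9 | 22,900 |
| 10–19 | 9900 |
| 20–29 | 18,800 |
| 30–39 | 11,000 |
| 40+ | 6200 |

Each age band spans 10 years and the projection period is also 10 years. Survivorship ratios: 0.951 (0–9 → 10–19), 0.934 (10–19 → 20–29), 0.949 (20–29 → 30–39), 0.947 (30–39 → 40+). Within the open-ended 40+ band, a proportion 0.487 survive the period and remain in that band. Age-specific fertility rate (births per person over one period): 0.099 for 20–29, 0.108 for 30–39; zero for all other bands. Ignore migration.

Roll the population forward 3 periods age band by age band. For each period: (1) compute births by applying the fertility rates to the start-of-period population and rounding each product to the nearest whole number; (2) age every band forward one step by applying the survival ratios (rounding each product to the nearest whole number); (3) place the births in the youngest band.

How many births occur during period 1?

3049

Period 1:
Births: 18800 × 0.099 = 1861 ; 11000 × 0.108 = 1188 → total 3049
10–19: 22900 × 0.951 = 21778
20–29: 9900 × 0.934 = 9247
30–39: 18800 × 0.949 = 17841
40+: 11000 × 0.947 + 6200 × 0.487 = 10417 + 3019 = 13436
→ [3049, 21778, 9247, 17841, 13436]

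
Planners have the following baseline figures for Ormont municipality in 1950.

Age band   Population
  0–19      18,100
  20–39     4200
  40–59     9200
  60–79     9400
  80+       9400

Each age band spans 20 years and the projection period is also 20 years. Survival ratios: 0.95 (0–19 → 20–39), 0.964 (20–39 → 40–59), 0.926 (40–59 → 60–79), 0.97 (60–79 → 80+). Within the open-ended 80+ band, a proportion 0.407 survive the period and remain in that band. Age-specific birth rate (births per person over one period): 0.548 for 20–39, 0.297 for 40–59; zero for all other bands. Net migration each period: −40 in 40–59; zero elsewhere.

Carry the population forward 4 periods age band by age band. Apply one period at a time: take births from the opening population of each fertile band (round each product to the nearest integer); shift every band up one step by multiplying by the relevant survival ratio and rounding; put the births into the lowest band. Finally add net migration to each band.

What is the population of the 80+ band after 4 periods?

Call the bands 1 to 5, youngest first.
Period 1.
Births: 4200 × 0.548 = 2302  |  9200 × 0.297 = 2732 → 5034
Band 2: 18100 × 0.95 = 17195
Band 3: 4200 × 0.964 = 4049
Band 4: 9200 × 0.926 = 8519
Band 5: 9400 × 0.97 + 9400 × 0.407 = 9118 + 3826 = 12944
Net migration: Band 3 − 40 → 4009
→ [5034, 17195, 4009, 8519, 12944]
Period 2.
Births: 17195 × 0.548 = 9423  |  4009 × 0.297 = 1191 → 10614
Band 2: 5034 × 0.95 = 4782
Band 3: 17195 × 0.964 = 16576
Band 4: 4009 × 0.926 = 3712
Band 5: 8519 × 0.97 + 12944 × 0.407 = 8263 + 5268 = 13531
Net migration: Band 3 − 40 → 16536
→ [10614, 4782, 16536, 3712, 13531]
Period 3.
Births: 4782 × 0.548 = 2621  |  16536 × 0.297 = 4911 → 7532
Band 2: 10614 × 0.95 = 10083
Band 3: 4782 × 0.964 = 4610
Band 4: 16536 × 0.926 = 15312
Band 5: 3712 × 0.97 + 13531 × 0.407 = 3601 + 5507 = 9108
Net migration: Band 3 − 40 → 4570
→ [7532, 10083, 4570, 15312, 9108]
Period 4.
Births: 10083 × 0.548 = 5525  |  4570 × 0.297 = 1357 → 6882
Band 2: 7532 × 0.95 = 7155
Band 3: 10083 × 0.964 = 9720
Band 4: 4570 × 0.926 = 4232
Band 5: 15312 × 0.97 + 9108 × 0.407 = 14853 + 3707 = 18560
Net migration: Band 3 − 40 → 9680
→ [6882, 7155, 9680, 4232, 18560]

18560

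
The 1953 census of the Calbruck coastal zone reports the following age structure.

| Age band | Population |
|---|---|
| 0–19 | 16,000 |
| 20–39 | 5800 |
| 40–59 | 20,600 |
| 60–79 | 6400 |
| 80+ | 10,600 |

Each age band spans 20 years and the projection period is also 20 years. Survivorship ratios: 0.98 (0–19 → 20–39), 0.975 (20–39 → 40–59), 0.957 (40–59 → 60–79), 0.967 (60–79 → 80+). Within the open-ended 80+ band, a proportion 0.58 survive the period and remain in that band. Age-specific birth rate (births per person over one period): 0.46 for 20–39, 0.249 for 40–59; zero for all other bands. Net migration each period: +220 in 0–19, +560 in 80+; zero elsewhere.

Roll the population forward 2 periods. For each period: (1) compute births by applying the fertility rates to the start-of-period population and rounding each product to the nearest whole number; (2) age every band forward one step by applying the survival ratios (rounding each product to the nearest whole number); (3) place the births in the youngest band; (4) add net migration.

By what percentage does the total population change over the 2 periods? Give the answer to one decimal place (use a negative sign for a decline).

Let band 1 be 0–19 through band 5 = 80+.
Period 1:
Births: 5800 * 0.46 = 2668, 20600 * 0.249 = 5129 — total 7797
Band 2: 16000 * 0.98 = 15680
Band 3: 5800 * 0.975 = 5655
Band 4: 20600 * 0.957 = 19714
Band 5: 6400 * 0.967 + 10600 * 0.58 = 6189 + 6148 = 12337
Net migration: Band 1 + 220 → 8017; Band 5 + 560 → 12897
End of period: [8017, 15680, 5655, 19714, 12897]
Period 2:
Births: 15680 * 0.46 = 7213, 5655 * 0.249 = 1408 — total 8621
Band 2: 8017 * 0.98 = 7857
Band 3: 15680 * 0.975 = 15288
Band 4: 5655 * 0.957 = 5412
Band 5: 19714 * 0.967 + 12897 * 0.58 = 19063 + 7480 = 26543
Net migration: Band 1 + 220 → 8841; Band 5 + 560 → 27103
End of period: [8841, 7857, 15288, 5412, 27103]
Total: 59400 → 64501; change = 5101; percentage change = 8.6%

8.6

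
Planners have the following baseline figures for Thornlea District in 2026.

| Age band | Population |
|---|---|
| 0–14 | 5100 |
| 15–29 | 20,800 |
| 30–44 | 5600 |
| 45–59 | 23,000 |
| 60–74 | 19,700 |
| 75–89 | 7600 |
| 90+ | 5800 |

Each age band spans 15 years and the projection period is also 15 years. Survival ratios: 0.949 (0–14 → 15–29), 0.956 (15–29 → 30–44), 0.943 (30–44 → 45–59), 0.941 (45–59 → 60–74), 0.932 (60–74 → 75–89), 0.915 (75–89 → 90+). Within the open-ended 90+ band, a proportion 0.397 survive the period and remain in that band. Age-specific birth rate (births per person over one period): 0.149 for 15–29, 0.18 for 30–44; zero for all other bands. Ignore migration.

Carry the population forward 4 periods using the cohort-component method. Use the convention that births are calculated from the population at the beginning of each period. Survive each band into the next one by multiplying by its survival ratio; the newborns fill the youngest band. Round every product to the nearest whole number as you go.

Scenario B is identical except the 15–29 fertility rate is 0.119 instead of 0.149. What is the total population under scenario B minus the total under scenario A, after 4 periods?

(Bands numbered youngest = 1 to oldest = 7.)
Period 1:
Births: 20800 * 0.149 = 3099 ; 5600 * 0.18 = 1008 → 4107
Band 2: 5100 * 0.949 = 4840
Band 3: 20800 * 0.956 = 19885
Band 4: 5600 * 0.943 = 5281
Band 5: 23000 * 0.941 = 21643
Band 6: 19700 * 0.932 = 18360
Band 7: 7600 * 0.915 + 5800 * 0.397 = 6954 + 2303 = 9257
→ [4107, 4840, 19885, 5281, 21643, 18360, 9257]
Period 2:
Births: 4840 * 0.149 = 721 ; 19885 * 0.18 = 3579 → 4300
Band 2: 4107 * 0.949 = 3898
Band 3: 4840 * 0.956 = 4627
Band 4: 19885 * 0.943 = 18752
Band 5: 5281 * 0.941 = 4969
Band 6: 21643 * 0.932 = 20171
Band 7: 18360 * 0.915 + 9257 * 0.397 = 16799 + 3675 = 20474
→ [4300, 3898, 4627, 18752, 4969, 20171, 20474]
Period 3:
Births: 3898 * 0.149 = 581 ; 4627 * 0.18 = 833 → 1414
Band 2: 4300 * 0.949 = 4081
Band 3: 3898 * 0.956 = 3726
Band 4: 4627 * 0.943 = 4363
Band 5: 18752 * 0.941 = 17646
Band 6: 4969 * 0.932 = 4631
Band 7: 20171 * 0.915 + 20474 * 0.397 = 18456 + 8128 = 26584
→ [1414, 4081, 3726, 4363, 17646, 4631, 26584]
Period 4:
Births: 4081 * 0.149 = 608 ; 3726 * 0.18 = 671 → 1279
Band 2: 1414 * 0.949 = 1342
Band 3: 4081 * 0.956 = 3901
Band 4: 3726 * 0.943 = 3514
Band 5: 4363 * 0.941 = 4106
Band 6: 17646 * 0.932 = 16446
Band 7: 4631 * 0.915 + 26584 * 0.397 = 4237 + 10554 = 14791
→ [1279, 1342, 3901, 3514, 4106, 16446, 14791]
Scenario A total after 4 periods: 45379
Scenario B projection —
Period 1:
Births: 20800 * 0.119 = 2475 ; 5600 * 0.18 = 1008 → 3483
Band 2: 5100 * 0.949 = 4840
Band 3: 20800 * 0.956 = 19885
Band 4: 5600 * 0.943 = 5281
Band 5: 23000 * 0.941 = 21643
Band 6: 19700 * 0.932 = 18360
Band 7: 7600 * 0.915 + 5800 * 0.397 = 6954 + 2303 = 9257
→ [3483, 4840, 19885, 5281, 21643, 18360, 9257]
Period 2:
Births: 4840 * 0.119 = 576 ; 19885 * 0.18 = 3579 → 4155
Band 2: 3483 * 0.949 = 3305
Band 3: 4840 * 0.956 = 4627
Band 4: 19885 * 0.943 = 18752
Band 5: 5281 * 0.941 = 4969
Band 6: 21643 * 0.932 = 20171
Band 7: 18360 * 0.915 + 9257 * 0.397 = 16799 + 3675 = 20474
→ [4155, 3305, 4627, 18752, 4969, 20171, 20474]
Period 3:
Births: 3305 * 0.119 = 393 ; 4627 * 0.18 = 833 → 1226
Band 2: 4155 * 0.949 = 3943
Band 3: 3305 * 0.956 = 3160
Band 4: 4627 * 0.943 = 4363
Band 5: 18752 * 0.941 = 17646
Band 6: 4969 * 0.932 = 4631
Band 7: 20171 * 0.915 + 20474 * 0.397 = 18456 + 8128 = 26584
→ [1226, 3943, 3160, 4363, 17646, 4631, 26584]
Period 4:
Births: 3943 * 0.119 = 469 ; 3160 * 0.18 = 569 → 1038
Band 2: 1226 * 0.949 = 1163
Band 3: 3943 * 0.956 = 3770
Band 4: 3160 * 0.943 = 2980
Band 5: 4363 * 0.941 = 4106
Band 6: 17646 * 0.932 = 16446
Band 7: 4631 * 0.915 + 26584 * 0.397 = 4237 + 10554 = 14791
→ [1038, 1163, 3770, 2980, 4106, 16446, 14791]
Scenario B total after 4 periods: 44294
Difference B − A = 44294 − 45379 = -1085

-1085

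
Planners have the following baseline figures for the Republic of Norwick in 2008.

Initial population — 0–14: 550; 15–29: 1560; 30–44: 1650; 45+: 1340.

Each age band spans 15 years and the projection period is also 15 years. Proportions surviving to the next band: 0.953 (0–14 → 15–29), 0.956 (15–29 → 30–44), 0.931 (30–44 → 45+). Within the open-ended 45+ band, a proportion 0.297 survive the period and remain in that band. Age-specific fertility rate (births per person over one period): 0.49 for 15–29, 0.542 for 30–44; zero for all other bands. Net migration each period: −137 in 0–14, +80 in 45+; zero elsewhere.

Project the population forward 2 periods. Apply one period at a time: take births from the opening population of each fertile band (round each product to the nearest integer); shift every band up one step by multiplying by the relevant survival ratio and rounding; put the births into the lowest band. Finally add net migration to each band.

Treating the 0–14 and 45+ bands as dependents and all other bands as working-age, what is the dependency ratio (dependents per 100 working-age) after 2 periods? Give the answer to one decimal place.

153.5

[period 1]
Births: 1560 × 0.49 = 764, 1650 × 0.542 = 894 → total 1658
15–29: 550 × 0.953 = 524
30–44: 1560 × 0.956 = 1491
45+: 1650 × 0.931 + 1340 × 0.297 = 1536 + 398 = 1934
Net migration: 0–14 − 137 → 1521; 45+ + 80 → 2014
Population now: 0–14=1521, 15–29=524, 30–44=1491, 45+=2014
[period 2]
Births: 524 × 0.49 = 257, 1491 × 0.542 = 808 → total 1065
15–29: 1521 × 0.953 = 1450
30–44: 524 × 0.956 = 501
45+: 1491 × 0.931 + 2014 × 0.297 = 1388 + 598 = 1986
Net migration: 0–14 − 137 → 928; 45+ + 80 → 2066
Population now: 0–14=928, 15–29=1450, 30–44=501, 45+=2066
Dependents (band 0–14 + band 45+) = 928 + 2066 = 2994; working-age = 1951; ratio = 2994/1951 × 100 = 153.5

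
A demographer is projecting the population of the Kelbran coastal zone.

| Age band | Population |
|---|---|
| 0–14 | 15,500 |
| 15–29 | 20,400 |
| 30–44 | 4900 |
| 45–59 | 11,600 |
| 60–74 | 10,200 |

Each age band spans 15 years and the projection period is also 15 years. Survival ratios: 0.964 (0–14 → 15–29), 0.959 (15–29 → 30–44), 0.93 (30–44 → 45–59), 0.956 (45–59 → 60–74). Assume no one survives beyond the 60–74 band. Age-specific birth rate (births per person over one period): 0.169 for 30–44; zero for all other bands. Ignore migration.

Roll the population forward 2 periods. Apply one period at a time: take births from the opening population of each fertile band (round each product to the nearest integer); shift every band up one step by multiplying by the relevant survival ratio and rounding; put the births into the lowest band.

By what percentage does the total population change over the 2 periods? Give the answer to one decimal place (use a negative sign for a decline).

-34.5

Period 1.
Births: 4900 * 0.169 = 828
15–29: 15500 * 0.964 = 14942
30–44: 20400 * 0.959 = 19564
45–59: 4900 * 0.93 = 4557
60–74: 11600 * 0.956 = 11090
End of period: [828, 14942, 19564, 4557, 11090]
Period 2.
Births: 19564 * 0.169 = 3306
15–29: 828 * 0.964 = 798
30–44: 14942 * 0.959 = 14329
45–59: 19564 * 0.93 = 18195
60–74: 4557 * 0.956 = 4356
End of period: [3306, 798, 14329, 18195, 4356]
Total: 62600 → 40984; change = -21616; percentage change = -34.5%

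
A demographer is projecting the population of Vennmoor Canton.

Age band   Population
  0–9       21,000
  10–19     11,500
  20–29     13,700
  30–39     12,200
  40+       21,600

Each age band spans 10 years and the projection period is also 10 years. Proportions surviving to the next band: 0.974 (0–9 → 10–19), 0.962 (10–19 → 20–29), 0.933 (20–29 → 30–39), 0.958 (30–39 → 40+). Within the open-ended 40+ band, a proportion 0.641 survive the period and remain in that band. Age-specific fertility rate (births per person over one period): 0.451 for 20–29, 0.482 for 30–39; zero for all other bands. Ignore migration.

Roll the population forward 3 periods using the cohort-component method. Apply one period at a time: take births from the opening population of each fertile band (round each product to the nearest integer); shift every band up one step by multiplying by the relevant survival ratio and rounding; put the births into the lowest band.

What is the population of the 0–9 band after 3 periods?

13849

Numbering the groups 1..5 from youngest to oldest:
— Period 1 —
Births: 13700 × 0.451 = 6179 ; 12200 × 0.482 = 5880 → total 12059
Group 2: 21000 × 0.974 = 20454
Group 3: 11500 × 0.962 = 11063
Group 4: 13700 × 0.933 = 12782
Group 5: 12200 × 0.958 + 21600 × 0.641 = 11688 + 13846 = 25534
Giving 12059 / 20454 / 11063 / 12782 / 25534.
— Period 2 —
Births: 11063 × 0.451 = 4989 ; 12782 × 0.482 = 6161 → total 11150
Group 2: 12059 × 0.974 = 11745
Group 3: 20454 × 0.962 = 19677
Group 4: 11063 × 0.933 = 10322
Group 5: 12782 × 0.958 + 25534 × 0.641 = 12245 + 16367 = 28612
Giving 11150 / 11745 / 19677 / 10322 / 28612.
— Period 3 —
Births: 19677 × 0.451 = 8874 ; 10322 × 0.482 = 4975 → total 13849
Group 2: 11150 × 0.974 = 10860
Group 3: 11745 × 0.962 = 11299
Group 4: 19677 × 0.933 = 18359
Group 5: 10322 × 0.958 + 28612 × 0.641 = 9888 + 18340 = 28228
Giving 13849 / 10860 / 11299 / 18359 / 28228.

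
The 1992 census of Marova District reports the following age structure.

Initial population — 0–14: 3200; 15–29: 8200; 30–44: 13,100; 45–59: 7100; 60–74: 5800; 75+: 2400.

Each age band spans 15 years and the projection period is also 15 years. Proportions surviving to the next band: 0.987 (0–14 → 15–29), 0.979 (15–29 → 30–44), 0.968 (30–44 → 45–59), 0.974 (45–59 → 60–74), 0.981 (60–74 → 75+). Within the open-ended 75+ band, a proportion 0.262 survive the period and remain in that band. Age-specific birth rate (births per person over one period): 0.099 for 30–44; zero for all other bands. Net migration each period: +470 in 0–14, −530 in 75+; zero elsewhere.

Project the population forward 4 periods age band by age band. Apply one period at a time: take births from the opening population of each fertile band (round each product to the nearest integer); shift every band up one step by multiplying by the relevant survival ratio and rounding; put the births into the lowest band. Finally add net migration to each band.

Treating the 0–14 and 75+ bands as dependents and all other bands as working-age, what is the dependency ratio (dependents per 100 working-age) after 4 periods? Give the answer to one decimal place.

169.4

— Period 1 —
Births: 13100 × 0.099 = 1297
15–29: 3200 × 0.987 = 3158
30–44: 8200 × 0.979 = 8028
45–59: 13100 × 0.968 = 12681
60–74: 7100 × 0.974 = 6915
75+: 5800 × 0.981 + 2400 × 0.262 = 5690 + 629 = 6319
Net migration: 0–14 + 470 → 1767; 75+ − 530 → 5789
End of period: [1767, 3158, 8028, 12681, 6915, 5789]
— Period 2 —
Births: 8028 × 0.099 = 795
15–29: 1767 × 0.987 = 1744
30–44: 3158 × 0.979 = 3092
45–59: 8028 × 0.968 = 7771
60–74: 12681 × 0.974 = 12351
75+: 6915 × 0.981 + 5789 × 0.262 = 6784 + 1517 = 8301
Net migration: 0–14 + 470 → 1265; 75+ − 530 → 7771
End of period: [1265, 1744, 3092, 7771, 12351, 7771]
— Period 3 —
Births: 3092 × 0.099 = 306
15–29: 1265 × 0.987 = 1249
30–44: 1744 × 0.979 = 1707
45–59: 3092 × 0.968 = 2993
60–74: 7771 × 0.974 = 7569
75+: 12351 × 0.981 + 7771 × 0.262 = 12116 + 2036 = 14152
Net migration: 0–14 + 470 → 776; 75+ − 530 → 13622
End of period: [776, 1249, 1707, 2993, 7569, 13622]
— Period 4 —
Births: 1707 × 0.099 = 169
15–29: 776 × 0.987 = 766
30–44: 1249 × 0.979 = 1223
45–59: 1707 × 0.968 = 1652
60–74: 2993 × 0.974 = 2915
75+: 7569 × 0.981 + 13622 × 0.262 = 7425 + 3569 = 10994
Net migration: 0–14 + 470 → 639; 75+ − 530 → 10464
End of period: [639, 766, 1223, 1652, 2915, 10464]
Dependents (band 0–14 + band 75+) = 639 + 10464 = 11103; working-age = 6556; ratio = 11103/6556 × 100 = 169.4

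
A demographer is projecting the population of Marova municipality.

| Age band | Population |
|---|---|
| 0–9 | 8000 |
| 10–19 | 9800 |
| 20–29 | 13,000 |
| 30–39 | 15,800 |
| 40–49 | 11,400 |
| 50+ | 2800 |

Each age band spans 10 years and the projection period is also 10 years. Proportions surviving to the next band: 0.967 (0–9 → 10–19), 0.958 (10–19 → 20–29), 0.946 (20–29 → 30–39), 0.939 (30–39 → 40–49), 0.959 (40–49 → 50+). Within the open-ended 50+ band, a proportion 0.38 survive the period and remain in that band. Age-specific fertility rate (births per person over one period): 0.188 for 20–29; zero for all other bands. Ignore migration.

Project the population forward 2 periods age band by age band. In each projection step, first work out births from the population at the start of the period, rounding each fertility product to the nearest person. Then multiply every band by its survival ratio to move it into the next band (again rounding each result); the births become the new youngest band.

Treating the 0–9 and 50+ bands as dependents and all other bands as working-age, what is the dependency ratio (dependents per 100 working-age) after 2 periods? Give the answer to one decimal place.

68.0

Period 1.
Births: 13000 * 0.188 = 2444
10–19: 8000 * 0.967 = 7736
20–29: 9800 * 0.958 = 9388
30–39: 13000 * 0.946 = 12298
40–49: 15800 * 0.939 = 14836
50+: 11400 * 0.959 + 2800 * 0.38 = 10933 + 1064 = 11997
Population now: 0–9=2444, 10–19=7736, 20–29=9388, 30–39=12298, 40–49=14836, 50+=11997
Period 2.
Births: 9388 * 0.188 = 1765
10–19: 2444 * 0.967 = 2363
20–29: 7736 * 0.958 = 7411
30–39: 9388 * 0.946 = 8881
40–49: 12298 * 0.939 = 11548
50+: 14836 * 0.959 + 11997 * 0.38 = 14228 + 4559 = 18787
Population now: 0–9=1765, 10–19=2363, 20–29=7411, 30–39=8881, 40–49=11548, 50+=18787
Dependents (band 0–9 + band 50+) = 1765 + 18787 = 20552; working-age = 30203; ratio = 20552/30203 × 100 = 68.0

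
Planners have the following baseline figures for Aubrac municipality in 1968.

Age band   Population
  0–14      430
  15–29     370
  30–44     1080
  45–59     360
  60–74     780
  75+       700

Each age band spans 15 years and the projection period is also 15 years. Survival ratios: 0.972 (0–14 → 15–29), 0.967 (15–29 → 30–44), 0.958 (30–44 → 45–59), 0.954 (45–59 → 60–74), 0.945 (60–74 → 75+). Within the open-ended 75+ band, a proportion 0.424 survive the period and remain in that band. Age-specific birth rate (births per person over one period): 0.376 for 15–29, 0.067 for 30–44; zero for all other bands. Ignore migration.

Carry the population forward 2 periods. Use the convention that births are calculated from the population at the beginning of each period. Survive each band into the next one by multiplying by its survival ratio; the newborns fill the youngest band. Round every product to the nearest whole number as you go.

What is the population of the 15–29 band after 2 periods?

205

[period 1]
Births: 370 × 0.376 = 139 ; 1080 × 0.067 = 72 → total 211
15–29: 430 × 0.972 = 418
30–44: 370 × 0.967 = 358
45–59: 1080 × 0.958 = 1035
60–74: 360 × 0.954 = 343
75+: 780 × 0.945 + 700 × 0.424 = 737 + 297 = 1034
Population now: 0–14=211, 15–29=418, 30–44=358, 45–59=1035, 60–74=343, 75+=1034
[period 2]
Births: 418 × 0.376 = 157 ; 358 × 0.067 = 24 → total 181
15–29: 211 × 0.972 = 205
30–44: 418 × 0.967 = 404
45–59: 358 × 0.958 = 343
60–74: 1035 × 0.954 = 987
75+: 343 × 0.945 + 1034 × 0.424 = 324 + 438 = 762
Population now: 0–14=181, 15–29=205, 30–44=404, 45–59=343, 60–74=987, 75+=762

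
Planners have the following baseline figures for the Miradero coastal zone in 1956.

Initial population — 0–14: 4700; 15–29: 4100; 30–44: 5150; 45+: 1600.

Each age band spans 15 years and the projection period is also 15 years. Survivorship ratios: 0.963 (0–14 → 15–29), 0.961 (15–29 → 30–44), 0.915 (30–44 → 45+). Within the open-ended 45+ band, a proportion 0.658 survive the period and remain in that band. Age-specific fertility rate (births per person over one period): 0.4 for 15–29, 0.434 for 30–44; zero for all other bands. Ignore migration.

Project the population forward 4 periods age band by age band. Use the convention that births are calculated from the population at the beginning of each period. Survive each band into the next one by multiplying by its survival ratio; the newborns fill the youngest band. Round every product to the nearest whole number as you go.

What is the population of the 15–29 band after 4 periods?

[period 1]
Births: 4100 × 0.4 = 1640  |  5150 × 0.434 = 2235 → 3875
15–29: 4700 × 0.963 = 4526
30–44: 4100 × 0.961 = 3940
45+: 5150 × 0.915 + 1600 × 0.658 = 4712 + 1053 = 5765
Giving 3875 / 4526 / 3940 / 5765.
[period 2]
Births: 4526 × 0.4 = 1810  |  3940 × 0.434 = 1710 → 3520
15–29: 3875 × 0.963 = 3732
30–44: 4526 × 0.961 = 4349
45+: 3940 × 0.915 + 5765 × 0.658 = 3605 + 3793 = 7398
Giving 3520 / 3732 / 4349 / 7398.
[period 3]
Births: 3732 × 0.4 = 1493  |  4349 × 0.434 = 1887 → 3380
15–29: 3520 × 0.963 = 3390
30–44: 3732 × 0.961 = 3586
45+: 4349 × 0.915 + 7398 × 0.658 = 3979 + 4868 = 8847
Giving 3380 / 3390 / 3586 / 8847.
[period 4]
Births: 3390 × 0.4 = 1356  |  3586 × 0.434 = 1556 → 2912
15–29: 3380 × 0.963 = 3255
30–44: 3390 × 0.961 = 3258
45+: 3586 × 0.915 + 8847 × 0.658 = 3281 + 5821 = 9102
Giving 2912 / 3255 / 3258 / 9102.

3255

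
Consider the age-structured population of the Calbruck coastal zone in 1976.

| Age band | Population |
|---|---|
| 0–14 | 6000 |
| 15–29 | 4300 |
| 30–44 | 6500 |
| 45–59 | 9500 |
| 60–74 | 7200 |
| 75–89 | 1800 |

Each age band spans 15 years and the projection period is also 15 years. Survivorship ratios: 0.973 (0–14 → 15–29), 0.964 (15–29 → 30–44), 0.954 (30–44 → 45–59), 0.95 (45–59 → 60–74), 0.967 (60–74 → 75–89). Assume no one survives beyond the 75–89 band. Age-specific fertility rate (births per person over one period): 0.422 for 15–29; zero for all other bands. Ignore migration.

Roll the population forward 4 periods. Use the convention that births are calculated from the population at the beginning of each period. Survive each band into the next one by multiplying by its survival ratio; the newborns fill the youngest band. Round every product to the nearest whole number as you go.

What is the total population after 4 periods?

Period 1:
Births: 4300 × 0.422 = 1815
15–29: 6000 × 0.973 = 5838
30–44: 4300 × 0.964 = 4145
45–59: 6500 × 0.954 = 6201
60–74: 9500 × 0.95 = 9025
75–89: 7200 × 0.967 = 6962
Giving 1815 / 5838 / 4145 / 6201 / 9025 / 6962.
Period 2:
Births: 5838 × 0.422 = 2464
15–29: 1815 × 0.973 = 1766
30–44: 5838 × 0.964 = 5628
45–59: 4145 × 0.954 = 3954
60–74: 6201 × 0.95 = 5891
75–89: 9025 × 0.967 = 8727
Giving 2464 / 1766 / 5628 / 3954 / 5891 / 8727.
Period 3:
Births: 1766 × 0.422 = 745
15–29: 2464 × 0.973 = 2397
30–44: 1766 × 0.964 = 1702
45–59: 5628 × 0.954 = 5369
60–74: 3954 × 0.95 = 3756
75–89: 5891 × 0.967 = 5697
Giving 745 / 2397 / 1702 / 5369 / 3756 / 5697.
Period 4:
Births: 2397 × 0.422 = 1012
15–29: 745 × 0.973 = 725
30–44: 2397 × 0.964 = 2311
45–59: 1702 × 0.954 = 1624
60–74: 5369 × 0.95 = 5101
75–89: 3756 × 0.967 = 3632
Giving 1012 / 725 / 2311 / 1624 / 5101 / 3632.
Total after period 4: 1012 + 725 + 2311 + 1624 + 5101 + 3632 = 14405

14405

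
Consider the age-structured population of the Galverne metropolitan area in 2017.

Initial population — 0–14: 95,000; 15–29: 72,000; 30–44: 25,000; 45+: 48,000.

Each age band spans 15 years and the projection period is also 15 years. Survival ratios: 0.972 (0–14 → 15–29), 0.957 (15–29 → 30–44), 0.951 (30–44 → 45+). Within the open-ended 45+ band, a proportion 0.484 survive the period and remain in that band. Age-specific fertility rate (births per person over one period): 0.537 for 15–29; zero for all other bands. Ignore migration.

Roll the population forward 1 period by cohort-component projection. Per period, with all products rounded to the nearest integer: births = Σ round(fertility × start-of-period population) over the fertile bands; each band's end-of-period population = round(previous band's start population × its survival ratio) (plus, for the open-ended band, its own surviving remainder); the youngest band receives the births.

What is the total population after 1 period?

Period 1.
Births: 72000 * 0.537 = 38664
15–29: 95000 * 0.972 = 92340
30–44: 72000 * 0.957 = 68904
45+: 25000 * 0.951 + 48000 * 0.484 = 23775 + 23232 = 47007
End of period: [38664, 92340, 68904, 47007]
Total after period 1: 38664 + 92340 + 68904 + 47007 = 246915

246915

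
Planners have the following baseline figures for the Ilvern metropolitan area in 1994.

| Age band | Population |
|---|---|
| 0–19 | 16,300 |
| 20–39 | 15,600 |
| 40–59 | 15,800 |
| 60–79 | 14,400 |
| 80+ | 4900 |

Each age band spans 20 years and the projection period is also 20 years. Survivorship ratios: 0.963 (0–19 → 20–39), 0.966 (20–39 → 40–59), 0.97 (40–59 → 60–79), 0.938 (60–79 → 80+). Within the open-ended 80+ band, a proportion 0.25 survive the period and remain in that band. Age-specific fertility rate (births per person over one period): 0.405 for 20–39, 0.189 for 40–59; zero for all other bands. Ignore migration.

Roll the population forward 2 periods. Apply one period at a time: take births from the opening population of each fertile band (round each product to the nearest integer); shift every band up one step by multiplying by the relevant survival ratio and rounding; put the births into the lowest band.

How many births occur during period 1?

9304

Call the bands 1 to 5, youngest first.
— Period 1 —
Births: 15600 × 0.405 = 6318  |  15800 × 0.189 = 2986 ⇒ total 9304
Band 2: 16300 × 0.963 = 15697
Band 3: 15600 × 0.966 = 15070
Band 4: 15800 × 0.97 = 15326
Band 5: 14400 × 0.938 + 4900 × 0.25 = 13507 + 1225 = 14732
→ [9304, 15697, 15070, 15326, 14732]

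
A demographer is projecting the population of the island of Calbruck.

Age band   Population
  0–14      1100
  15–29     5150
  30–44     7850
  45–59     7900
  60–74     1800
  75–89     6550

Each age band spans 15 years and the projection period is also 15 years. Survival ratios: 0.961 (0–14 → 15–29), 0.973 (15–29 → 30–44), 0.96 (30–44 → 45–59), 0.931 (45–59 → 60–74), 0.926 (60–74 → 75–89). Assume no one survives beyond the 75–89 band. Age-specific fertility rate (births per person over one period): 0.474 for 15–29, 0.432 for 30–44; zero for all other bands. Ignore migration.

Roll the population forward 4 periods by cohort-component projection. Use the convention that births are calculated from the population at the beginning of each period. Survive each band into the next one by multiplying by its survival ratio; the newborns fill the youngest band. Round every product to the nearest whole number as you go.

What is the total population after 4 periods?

Period 1:
Births: 5150 × 0.474 = 2441 ; 7850 × 0.432 = 3391 — total 5832
15–29: 1100 × 0.961 = 1057
30–44: 5150 × 0.973 = 5011
45–59: 7850 × 0.96 = 7536
60–74: 7900 × 0.931 = 7355
75–89: 1800 × 0.926 = 1667
→ [5832, 1057, 5011, 7536, 7355, 1667]
Period 2:
Births: 1057 × 0.474 = 501 ; 5011 × 0.432 = 2165 — total 2666
15–29: 5832 × 0.961 = 5605
30–44: 1057 × 0.973 = 1028
45–59: 5011 × 0.96 = 4811
60–74: 7536 × 0.931 = 7016
75–89: 7355 × 0.926 = 6811
→ [2666, 5605, 1028, 4811, 7016, 6811]
Period 3:
Births: 5605 × 0.474 = 2657 ; 1028 × 0.432 = 444 — total 3101
15–29: 2666 × 0.961 = 2562
30–44: 5605 × 0.973 = 5454
45–59: 1028 × 0.96 = 987
60–74: 4811 × 0.931 = 4479
75–89: 7016 × 0.926 = 6497
→ [3101, 2562, 5454, 987, 4479, 6497]
Period 4:
Births: 2562 × 0.474 = 1214 ; 5454 × 0.432 = 2356 — total 3570
15–29: 3101 × 0.961 = 2980
30–44: 2562 × 0.973 = 2493
45–59: 5454 × 0.96 = 5236
60–74: 987 × 0.931 = 919
75–89: 4479 × 0.926 = 4148
→ [3570, 2980, 2493, 5236, 919, 4148]
Total after period 4: 3570 + 2980 + 2493 + 5236 + 919 + 4148 = 19346

19346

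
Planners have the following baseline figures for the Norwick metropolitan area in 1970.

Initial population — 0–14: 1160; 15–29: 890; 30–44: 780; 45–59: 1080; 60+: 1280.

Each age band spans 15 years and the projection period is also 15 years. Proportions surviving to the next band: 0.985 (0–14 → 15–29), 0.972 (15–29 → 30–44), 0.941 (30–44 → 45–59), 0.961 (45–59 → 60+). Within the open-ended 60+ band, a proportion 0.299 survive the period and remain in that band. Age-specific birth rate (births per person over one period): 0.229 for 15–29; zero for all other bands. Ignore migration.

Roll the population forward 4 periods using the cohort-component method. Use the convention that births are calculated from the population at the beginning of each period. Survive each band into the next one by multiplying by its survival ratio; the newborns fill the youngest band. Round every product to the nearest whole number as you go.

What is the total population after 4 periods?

1877

Let band 1 be 0–14 through band 5 = 60+.
Period 1:
Births: 890 * 0.229 = 204
Band 2: 1160 * 0.985 = 1143
Band 3: 890 * 0.972 = 865
Band 4: 780 * 0.941 = 734
Band 5: 1080 * 0.961 + 1280 * 0.299 = 1038 + 383 = 1421
Population now: 0–14=204, 15–29=1143, 30–44=865, 45–59=734, 60+=1421
Period 2:
Births: 1143 * 0.229 = 262
Band 2: 204 * 0.985 = 201
Band 3: 1143 * 0.972 = 1111
Band 4: 865 * 0.941 = 814
Band 5: 734 * 0.961 + 1421 * 0.299 = 705 + 425 = 1130
Population now: 0–14=262, 15–29=201, 30–44=1111, 45–59=814, 60+=1130
Period 3:
Births: 201 * 0.229 = 46
Band 2: 262 * 0.985 = 258
Band 3: 201 * 0.972 = 195
Band 4: 1111 * 0.941 = 1045
Band 5: 814 * 0.961 + 1130 * 0.299 = 782 + 338 = 1120
Population now: 0–14=46, 15–29=258, 30–44=195, 45–59=1045, 60+=1120
Period 4:
Births: 258 * 0.229 = 59
Band 2: 46 * 0.985 = 45
Band 3: 258 * 0.972 = 251
Band 4: 195 * 0.941 = 183
Band 5: 1045 * 0.961 + 1120 * 0.299 = 1004 + 335 = 1339
Population now: 0–14=59, 15–29=45, 30–44=251, 45–59=183, 60+=1339
Total after period 4: 59 + 45 + 251 + 183 + 1339 = 1877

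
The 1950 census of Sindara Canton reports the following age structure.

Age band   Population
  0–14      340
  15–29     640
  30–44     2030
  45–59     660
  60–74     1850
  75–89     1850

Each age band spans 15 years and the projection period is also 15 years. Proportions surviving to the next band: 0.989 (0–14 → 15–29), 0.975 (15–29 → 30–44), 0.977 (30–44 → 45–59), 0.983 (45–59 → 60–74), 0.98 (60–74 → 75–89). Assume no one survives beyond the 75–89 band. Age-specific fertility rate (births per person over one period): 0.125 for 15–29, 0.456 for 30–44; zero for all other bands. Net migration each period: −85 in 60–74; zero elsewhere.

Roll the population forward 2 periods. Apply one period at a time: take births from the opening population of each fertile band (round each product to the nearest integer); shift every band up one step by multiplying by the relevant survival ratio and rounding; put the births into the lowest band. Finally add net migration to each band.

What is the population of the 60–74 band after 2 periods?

Call the bands 1 to 6, youngest first.
After projecting period 1:
Births: 640 * 0.125 = 80 ; 2030 * 0.456 = 926 ⇒ total 1006
Band 2: 340 * 0.989 = 336
Band 3: 640 * 0.975 = 624
Band 4: 2030 * 0.977 = 1983
Band 5: 660 * 0.983 = 649
Band 6: 1850 * 0.98 = 1813
Net migration: Band 5 − 85 → 564
Population now: 0–14=1006, 15–29=336, 30–44=624, 45–59=1983, 60–74=564, 75–89=1813
After projecting period 2:
Births: 336 * 0.125 = 42 ; 624 * 0.456 = 285 ⇒ total 327
Band 2: 1006 * 0.989 = 995
Band 3: 336 * 0.975 = 328
Band 4: 624 * 0.977 = 610
Band 5: 1983 * 0.983 = 1949
Band 6: 564 * 0.98 = 553
Net migration: Band 5 − 85 → 1864
Population now: 0–14=327, 15–29=995, 30–44=328, 45–59=610, 60–74=1864, 75–89=553

1864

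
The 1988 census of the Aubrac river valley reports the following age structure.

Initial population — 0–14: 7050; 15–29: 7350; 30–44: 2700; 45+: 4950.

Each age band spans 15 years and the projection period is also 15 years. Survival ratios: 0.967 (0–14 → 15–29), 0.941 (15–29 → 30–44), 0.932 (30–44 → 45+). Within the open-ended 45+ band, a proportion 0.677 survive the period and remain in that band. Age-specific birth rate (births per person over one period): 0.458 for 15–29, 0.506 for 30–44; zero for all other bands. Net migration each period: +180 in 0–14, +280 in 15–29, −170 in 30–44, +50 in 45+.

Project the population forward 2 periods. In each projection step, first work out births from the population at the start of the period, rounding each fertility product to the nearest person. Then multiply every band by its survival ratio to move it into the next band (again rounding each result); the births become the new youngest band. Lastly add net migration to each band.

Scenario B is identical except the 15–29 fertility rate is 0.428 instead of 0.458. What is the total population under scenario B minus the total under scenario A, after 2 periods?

Period 1:
Births: 7350 × 0.458 = 3366  |  2700 × 0.506 = 1366 → total 4732
15–29: 7050 × 0.967 = 6817
30–44: 7350 × 0.941 = 6916
45+: 2700 × 0.932 + 4950 × 0.677 = 2516 + 3351 = 5867
Net migration: 0–14 + 180 → 4912; 15–29 + 280 → 7097; 30–44 − 170 → 6746; 45+ + 50 → 5917
→ [4912, 7097, 6746, 5917]
Period 2:
Births: 7097 × 0.458 = 3250  |  6746 × 0.506 = 3413 → total 6663
15–29: 4912 × 0.967 = 4750
30–44: 7097 × 0.941 = 6678
45+: 6746 × 0.932 + 5917 × 0.677 = 6287 + 4006 = 10293
Net migration: 0–14 + 180 → 6843; 15–29 + 280 → 5030; 30–44 − 170 → 6508; 45+ + 50 → 10343
→ [6843, 5030, 6508, 10343]
Scenario A total after 2 periods: 28724
Scenario B projection —
Period 1:
Births: 7350 × 0.428 = 3146  |  2700 × 0.506 = 1366 → total 4512
15–29: 7050 × 0.967 = 6817
30–44: 7350 × 0.941 = 6916
45+: 2700 × 0.932 + 4950 × 0.677 = 2516 + 3351 = 5867
Net migration: 0–14 + 180 → 4692; 15–29 + 280 → 7097; 30–44 − 170 → 6746; 45+ + 50 → 5917
→ [4692, 7097, 6746, 5917]
Period 2:
Births: 7097 × 0.428 = 3038  |  6746 × 0.506 = 3413 → total 6451
15–29: 4692 × 0.967 = 4537
30–44: 7097 × 0.941 = 6678
45+: 6746 × 0.932 + 5917 × 0.677 = 6287 + 4006 = 10293
Net migration: 0–14 + 180 → 6631; 15–29 + 280 → 4817; 30–44 − 170 → 6508; 45+ + 50 → 10343
→ [6631, 4817, 6508, 10343]
Scenario B total after 2 periods: 28299
Difference B − A = 28299 − 28724 = -425

-425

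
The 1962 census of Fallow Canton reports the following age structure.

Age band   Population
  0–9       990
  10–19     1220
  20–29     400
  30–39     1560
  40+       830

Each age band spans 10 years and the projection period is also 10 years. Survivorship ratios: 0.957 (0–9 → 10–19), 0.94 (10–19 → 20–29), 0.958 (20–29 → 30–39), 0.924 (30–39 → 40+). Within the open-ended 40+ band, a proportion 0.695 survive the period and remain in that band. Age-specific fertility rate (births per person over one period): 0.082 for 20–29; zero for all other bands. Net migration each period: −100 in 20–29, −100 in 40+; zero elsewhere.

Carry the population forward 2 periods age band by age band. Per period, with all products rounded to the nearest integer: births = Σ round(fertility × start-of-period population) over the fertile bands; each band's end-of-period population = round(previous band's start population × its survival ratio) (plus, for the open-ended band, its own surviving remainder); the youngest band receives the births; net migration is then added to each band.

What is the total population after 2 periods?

(Groups numbered youngest = 1 to oldest = 5.)
Period 1:
Births: 400 * 0.082 = 33
Group 2: 990 * 0.957 = 947
Group 3: 1220 * 0.94 = 1147
Group 4: 400 * 0.958 = 383
Group 5: 1560 * 0.924 + 830 * 0.695 = 1441 + 577 = 2018
Net migration: Group 3 − 100 → 1047; Group 5 − 100 → 1918
Giving 33 / 947 / 1047 / 383 / 1918.
Period 2:
Births: 1047 * 0.082 = 86
Group 2: 33 * 0.957 = 32
Group 3: 947 * 0.94 = 890
Group 4: 1047 * 0.958 = 1003
Group 5: 383 * 0.924 + 1918 * 0.695 = 354 + 1333 = 1687
Net migration: Group 3 − 100 → 790; Group 5 − 100 → 1587
Giving 86 / 32 / 790 / 1003 / 1587.
Total after period 2: 86 + 32 + 790 + 1003 + 1587 = 3498

3498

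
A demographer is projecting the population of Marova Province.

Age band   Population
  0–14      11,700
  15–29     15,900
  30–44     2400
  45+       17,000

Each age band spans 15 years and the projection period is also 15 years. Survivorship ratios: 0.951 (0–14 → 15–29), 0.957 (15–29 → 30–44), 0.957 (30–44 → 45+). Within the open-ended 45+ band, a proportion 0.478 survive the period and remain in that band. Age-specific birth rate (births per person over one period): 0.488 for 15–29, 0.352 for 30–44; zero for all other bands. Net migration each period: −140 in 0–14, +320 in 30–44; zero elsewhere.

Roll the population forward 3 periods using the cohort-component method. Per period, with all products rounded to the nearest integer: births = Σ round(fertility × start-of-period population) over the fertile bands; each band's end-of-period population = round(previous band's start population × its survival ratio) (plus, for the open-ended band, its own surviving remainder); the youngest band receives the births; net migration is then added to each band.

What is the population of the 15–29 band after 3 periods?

10232

Period 1.
Births: 15900 × 0.488 = 7759 ; 2400 × 0.352 = 845 ⇒ total 8604
15–29: 11700 × 0.951 = 11127
30–44: 15900 × 0.957 = 15216
45+: 2400 × 0.957 + 17000 × 0.478 = 2297 + 8126 = 10423
Net migration: 0–14 − 140 → 8464; 30–44 + 320 → 15536
→ [8464, 11127, 15536, 10423]
Period 2.
Births: 11127 × 0.488 = 5430 ; 15536 × 0.352 = 5469 ⇒ total 10899
15–29: 8464 × 0.951 = 8049
30–44: 11127 × 0.957 = 10649
45+: 15536 × 0.957 + 10423 × 0.478 = 14868 + 4982 = 19850
Net migration: 0–14 − 140 → 10759; 30–44 + 320 → 10969
→ [10759, 8049, 10969, 19850]
Period 3.
Births: 8049 × 0.488 = 3928 ; 10969 × 0.352 = 3861 ⇒ total 7789
15–29: 10759 × 0.951 = 10232
30–44: 8049 × 0.957 = 7703
45+: 10969 × 0.957 + 19850 × 0.478 = 10497 + 9488 = 19985
Net migration: 0–14 − 140 → 7649; 30–44 + 320 → 8023
→ [7649, 10232, 8023, 19985]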